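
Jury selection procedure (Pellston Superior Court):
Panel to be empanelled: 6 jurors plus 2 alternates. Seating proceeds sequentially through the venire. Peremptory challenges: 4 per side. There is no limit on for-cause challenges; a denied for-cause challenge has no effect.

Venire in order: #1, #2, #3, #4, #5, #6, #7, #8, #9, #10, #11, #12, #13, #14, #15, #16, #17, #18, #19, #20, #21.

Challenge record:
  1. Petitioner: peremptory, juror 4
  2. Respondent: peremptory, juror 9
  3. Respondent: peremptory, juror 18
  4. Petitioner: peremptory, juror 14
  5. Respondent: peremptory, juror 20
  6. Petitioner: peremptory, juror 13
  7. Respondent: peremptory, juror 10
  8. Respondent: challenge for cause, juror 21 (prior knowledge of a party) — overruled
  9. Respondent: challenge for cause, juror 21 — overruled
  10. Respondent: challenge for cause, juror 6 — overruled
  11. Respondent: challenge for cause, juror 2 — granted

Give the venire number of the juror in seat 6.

8

Removed: #2, #4, #9, #10, #13, #14, #18, #20. (#6, #21 stay — for-cause denied.)
Seating in order: seats 1–6 → #1, #3, #5, #6, #7, #8; alternates → #11, #12.
So seat 6 is #8.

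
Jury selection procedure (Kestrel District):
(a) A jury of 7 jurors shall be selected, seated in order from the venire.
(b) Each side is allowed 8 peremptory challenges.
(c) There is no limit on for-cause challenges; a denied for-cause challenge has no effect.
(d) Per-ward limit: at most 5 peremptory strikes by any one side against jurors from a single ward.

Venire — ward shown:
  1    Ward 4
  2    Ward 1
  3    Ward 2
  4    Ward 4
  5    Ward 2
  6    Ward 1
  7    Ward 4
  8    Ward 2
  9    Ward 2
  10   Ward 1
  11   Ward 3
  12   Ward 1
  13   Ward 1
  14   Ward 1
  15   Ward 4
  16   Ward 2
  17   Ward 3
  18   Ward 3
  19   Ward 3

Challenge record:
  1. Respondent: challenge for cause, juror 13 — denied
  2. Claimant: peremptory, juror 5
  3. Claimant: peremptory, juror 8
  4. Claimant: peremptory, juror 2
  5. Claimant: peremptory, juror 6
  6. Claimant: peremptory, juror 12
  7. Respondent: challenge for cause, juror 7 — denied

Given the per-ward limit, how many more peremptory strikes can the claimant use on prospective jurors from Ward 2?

3

Claimant peremptories so far: #5, #8, #2, #6, #12 — 5 of 8 used, 3 left overall.
Against Ward 2: #5, #8 — 2 used; per-ward cap 5 leaves 3.
Binding limit: min(3, 3) = 3.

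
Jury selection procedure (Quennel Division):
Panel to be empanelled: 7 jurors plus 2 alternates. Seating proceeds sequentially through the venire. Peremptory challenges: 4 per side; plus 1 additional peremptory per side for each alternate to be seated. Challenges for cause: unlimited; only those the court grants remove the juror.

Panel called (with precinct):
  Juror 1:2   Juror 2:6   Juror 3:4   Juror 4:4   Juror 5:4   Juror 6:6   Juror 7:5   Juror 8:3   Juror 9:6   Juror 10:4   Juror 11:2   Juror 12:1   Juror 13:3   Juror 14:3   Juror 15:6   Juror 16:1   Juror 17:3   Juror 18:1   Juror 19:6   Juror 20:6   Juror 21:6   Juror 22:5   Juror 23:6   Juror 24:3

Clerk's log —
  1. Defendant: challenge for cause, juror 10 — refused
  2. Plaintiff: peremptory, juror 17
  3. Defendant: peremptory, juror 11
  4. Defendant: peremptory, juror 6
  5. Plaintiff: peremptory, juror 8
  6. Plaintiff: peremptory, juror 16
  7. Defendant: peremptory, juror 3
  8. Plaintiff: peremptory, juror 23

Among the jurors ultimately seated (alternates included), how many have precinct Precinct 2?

1

Removed: #3, #6, #8, #11, #16, #17, #23.
Seated (9 incl. alternates): #1, #2, #4, #5, #7, #9, #10, #12, #13.
Of those, in Precinct 2: #1 → 1.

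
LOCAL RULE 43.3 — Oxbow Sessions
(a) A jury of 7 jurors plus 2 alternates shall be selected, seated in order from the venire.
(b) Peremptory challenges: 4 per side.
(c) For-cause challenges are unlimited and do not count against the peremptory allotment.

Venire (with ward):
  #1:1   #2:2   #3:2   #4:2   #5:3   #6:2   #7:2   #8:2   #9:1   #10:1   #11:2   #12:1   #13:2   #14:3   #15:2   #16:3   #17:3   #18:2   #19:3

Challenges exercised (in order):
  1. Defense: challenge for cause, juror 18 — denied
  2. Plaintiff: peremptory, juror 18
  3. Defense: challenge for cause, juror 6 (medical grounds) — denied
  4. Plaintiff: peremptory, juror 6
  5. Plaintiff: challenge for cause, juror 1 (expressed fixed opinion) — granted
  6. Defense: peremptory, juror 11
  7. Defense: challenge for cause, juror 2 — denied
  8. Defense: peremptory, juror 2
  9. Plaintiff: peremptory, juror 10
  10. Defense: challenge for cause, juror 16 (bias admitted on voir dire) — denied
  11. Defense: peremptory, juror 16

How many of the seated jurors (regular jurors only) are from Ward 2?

Removed: #1, #2, #6, #10, #11, #16, #18.
Seated jurors 1–7: #3, #4, #5, #7, #8, #9, #12 (alternates #13, #14 not counted).
Of those, in Ward 2: #3, #4, #7, #8 → 4.

4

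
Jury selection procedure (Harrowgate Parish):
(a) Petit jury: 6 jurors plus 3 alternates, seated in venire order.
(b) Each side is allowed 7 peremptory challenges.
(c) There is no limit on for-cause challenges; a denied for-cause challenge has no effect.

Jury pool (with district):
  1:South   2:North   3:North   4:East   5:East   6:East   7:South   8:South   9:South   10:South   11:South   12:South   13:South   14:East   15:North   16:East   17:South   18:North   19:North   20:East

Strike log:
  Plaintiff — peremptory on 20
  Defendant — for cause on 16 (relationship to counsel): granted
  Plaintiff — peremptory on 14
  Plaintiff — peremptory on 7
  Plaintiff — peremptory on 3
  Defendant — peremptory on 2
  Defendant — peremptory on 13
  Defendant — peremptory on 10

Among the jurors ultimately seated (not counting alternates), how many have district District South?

3

Removed: #2, #3, #7, #10, #13, #14, #16, #20.
Seated jurors 1–6: #1, #4, #5, #6, #8, #9 (alternates #11, #12, #15 not counted).
Of those, in District South: #1, #8, #9 → 3.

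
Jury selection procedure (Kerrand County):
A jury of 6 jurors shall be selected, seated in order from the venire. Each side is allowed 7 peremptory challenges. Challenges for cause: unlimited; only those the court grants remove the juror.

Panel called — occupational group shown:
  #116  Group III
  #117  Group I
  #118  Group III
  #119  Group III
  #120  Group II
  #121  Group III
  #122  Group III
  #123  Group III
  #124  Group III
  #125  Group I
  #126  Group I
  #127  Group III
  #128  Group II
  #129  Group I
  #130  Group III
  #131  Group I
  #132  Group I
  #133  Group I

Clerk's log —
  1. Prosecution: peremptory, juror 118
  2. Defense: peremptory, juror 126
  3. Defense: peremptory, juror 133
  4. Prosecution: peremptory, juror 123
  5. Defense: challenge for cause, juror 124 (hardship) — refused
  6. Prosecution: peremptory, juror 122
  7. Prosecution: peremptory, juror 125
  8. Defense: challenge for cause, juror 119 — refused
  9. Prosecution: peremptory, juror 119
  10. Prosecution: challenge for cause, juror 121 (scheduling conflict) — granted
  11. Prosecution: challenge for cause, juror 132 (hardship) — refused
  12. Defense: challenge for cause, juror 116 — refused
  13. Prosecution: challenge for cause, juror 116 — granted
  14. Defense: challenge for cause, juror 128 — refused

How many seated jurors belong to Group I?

Removed: #116, #118, #119, #121, #122, #123, #125, #126, #133.
Seated jurors 1–6: #117, #120, #124, #127, #128, #129.
Of those, in Group I: #117, #129 → 2.

2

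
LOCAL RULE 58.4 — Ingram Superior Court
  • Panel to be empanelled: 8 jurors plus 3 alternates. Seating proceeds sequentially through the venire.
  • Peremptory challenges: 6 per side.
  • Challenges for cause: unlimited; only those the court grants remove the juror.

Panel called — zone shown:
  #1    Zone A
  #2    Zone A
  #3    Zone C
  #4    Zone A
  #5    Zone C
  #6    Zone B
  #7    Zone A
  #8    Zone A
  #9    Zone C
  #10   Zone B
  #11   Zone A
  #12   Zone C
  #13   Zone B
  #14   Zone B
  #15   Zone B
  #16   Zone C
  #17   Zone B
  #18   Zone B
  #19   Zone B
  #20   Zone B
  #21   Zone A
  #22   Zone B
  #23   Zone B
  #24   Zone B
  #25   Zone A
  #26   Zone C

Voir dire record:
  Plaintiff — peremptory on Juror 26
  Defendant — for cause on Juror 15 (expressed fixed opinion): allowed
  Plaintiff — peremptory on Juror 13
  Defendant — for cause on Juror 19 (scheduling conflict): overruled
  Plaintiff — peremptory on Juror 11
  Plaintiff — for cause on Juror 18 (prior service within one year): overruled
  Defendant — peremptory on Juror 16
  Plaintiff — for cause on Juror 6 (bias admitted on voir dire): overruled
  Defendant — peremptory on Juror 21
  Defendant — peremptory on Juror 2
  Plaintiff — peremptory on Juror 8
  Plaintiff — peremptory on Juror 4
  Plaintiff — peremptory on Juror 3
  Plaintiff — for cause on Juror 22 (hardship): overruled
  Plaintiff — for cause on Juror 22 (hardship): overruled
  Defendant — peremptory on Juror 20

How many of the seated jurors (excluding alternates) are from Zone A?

2

Removed: #2, #3, #4, #8, #11, #13, #15, #16, #20, #21, #26.
Seated jurors 1–8: #1, #5, #6, #7, #9, #10, #12, #14 (alternates #17, #18, #19 not counted).
Of those, in Zone A: #1, #7 → 2.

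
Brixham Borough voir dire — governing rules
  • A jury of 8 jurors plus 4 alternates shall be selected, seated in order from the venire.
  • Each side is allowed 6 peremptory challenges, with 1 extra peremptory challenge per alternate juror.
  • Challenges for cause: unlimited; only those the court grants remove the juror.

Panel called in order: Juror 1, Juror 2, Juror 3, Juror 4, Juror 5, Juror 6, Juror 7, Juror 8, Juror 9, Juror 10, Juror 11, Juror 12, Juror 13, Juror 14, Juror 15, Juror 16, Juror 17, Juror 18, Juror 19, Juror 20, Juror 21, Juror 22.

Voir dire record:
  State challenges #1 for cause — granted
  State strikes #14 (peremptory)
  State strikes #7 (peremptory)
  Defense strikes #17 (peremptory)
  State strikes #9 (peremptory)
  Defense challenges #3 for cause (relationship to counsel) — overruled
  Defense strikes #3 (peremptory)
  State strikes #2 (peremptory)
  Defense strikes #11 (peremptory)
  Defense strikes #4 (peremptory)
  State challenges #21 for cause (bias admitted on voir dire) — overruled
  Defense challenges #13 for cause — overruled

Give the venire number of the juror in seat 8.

16

Removed: #1, #2, #3, #4, #7, #9, #11, #14, #17. (#13, #21 stay — for-cause denied.)
Seating in order: seats 1–8 → #5, #6, #8, #10, #12, #13, #15, #16; alternates → #18, #19, #20, #21.
So seat 8 is #16.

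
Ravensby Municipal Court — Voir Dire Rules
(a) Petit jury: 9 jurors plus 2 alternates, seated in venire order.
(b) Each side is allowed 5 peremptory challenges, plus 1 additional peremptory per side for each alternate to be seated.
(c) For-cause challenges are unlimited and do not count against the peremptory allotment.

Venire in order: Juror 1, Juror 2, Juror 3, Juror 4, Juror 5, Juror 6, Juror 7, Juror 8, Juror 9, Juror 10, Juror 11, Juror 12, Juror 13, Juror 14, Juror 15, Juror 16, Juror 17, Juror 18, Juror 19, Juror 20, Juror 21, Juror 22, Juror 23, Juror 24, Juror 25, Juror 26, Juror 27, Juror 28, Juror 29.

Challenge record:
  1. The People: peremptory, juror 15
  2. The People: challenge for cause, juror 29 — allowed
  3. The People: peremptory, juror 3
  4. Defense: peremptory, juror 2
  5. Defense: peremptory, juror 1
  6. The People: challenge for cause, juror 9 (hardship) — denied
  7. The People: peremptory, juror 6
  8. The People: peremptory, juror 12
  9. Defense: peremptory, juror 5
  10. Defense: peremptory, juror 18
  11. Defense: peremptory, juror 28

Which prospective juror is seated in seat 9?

16

Removed: #1, #2, #3, #5, #6, #12, #15, #18, #28, #29. (#9 stays — for-cause denied.)
Seating in order: seats 1–9 → #4, #7, #8, #9, #10, #11, #13, #14, #16; alternates → #17, #19.
So seat 9 is #16.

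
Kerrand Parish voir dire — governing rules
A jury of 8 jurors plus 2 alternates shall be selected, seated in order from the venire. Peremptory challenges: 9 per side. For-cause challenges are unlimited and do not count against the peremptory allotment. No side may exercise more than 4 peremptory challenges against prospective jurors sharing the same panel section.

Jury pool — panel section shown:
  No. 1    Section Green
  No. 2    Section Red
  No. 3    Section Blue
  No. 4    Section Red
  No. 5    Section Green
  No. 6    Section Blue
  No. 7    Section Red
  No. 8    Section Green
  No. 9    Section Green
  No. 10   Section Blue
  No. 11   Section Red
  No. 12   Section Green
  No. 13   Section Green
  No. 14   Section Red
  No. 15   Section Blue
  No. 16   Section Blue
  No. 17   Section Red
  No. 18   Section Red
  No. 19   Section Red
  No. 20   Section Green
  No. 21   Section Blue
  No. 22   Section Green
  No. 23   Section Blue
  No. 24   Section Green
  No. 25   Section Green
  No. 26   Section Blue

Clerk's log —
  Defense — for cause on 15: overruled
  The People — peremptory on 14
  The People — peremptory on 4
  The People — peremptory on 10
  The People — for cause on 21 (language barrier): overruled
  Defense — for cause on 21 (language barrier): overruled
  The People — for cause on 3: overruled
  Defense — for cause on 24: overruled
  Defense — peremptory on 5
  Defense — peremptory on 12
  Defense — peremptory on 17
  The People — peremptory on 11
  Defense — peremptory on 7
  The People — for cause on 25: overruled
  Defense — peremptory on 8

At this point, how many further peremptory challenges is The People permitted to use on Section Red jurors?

1

The People peremptories so far: #14, #4, #10, #11 — 4 of 9 used, 5 left overall.
Against Section Red: #14, #4, #11 — 3 used; per-section cap 4 leaves 1.
Binding limit: min(5, 1) = 1.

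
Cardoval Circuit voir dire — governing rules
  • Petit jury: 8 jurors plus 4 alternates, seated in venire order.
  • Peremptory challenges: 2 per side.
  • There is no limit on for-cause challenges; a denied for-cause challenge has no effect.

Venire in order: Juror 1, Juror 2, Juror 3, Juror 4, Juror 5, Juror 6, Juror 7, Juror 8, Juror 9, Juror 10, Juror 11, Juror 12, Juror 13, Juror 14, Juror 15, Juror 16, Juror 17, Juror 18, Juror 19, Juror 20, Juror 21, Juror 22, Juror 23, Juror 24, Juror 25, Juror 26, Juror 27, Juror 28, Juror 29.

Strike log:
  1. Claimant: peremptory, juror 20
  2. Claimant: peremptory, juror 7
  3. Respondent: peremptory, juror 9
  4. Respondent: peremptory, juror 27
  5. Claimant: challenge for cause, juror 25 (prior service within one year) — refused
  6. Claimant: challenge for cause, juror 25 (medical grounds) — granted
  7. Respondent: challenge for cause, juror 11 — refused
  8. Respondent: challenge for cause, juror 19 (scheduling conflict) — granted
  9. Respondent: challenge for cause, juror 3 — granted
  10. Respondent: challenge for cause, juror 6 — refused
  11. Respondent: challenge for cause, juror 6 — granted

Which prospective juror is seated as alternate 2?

Removed: #3, #6, #7, #9, #19, #20, #25, #27. (#11 stays — for-cause denied.)
Seating in order: seats 1–8 → #1, #2, #4, #5, #8, #10, #11, #12; alternates → #13, #14, #15, #16.
So alternate 2 is #14.

14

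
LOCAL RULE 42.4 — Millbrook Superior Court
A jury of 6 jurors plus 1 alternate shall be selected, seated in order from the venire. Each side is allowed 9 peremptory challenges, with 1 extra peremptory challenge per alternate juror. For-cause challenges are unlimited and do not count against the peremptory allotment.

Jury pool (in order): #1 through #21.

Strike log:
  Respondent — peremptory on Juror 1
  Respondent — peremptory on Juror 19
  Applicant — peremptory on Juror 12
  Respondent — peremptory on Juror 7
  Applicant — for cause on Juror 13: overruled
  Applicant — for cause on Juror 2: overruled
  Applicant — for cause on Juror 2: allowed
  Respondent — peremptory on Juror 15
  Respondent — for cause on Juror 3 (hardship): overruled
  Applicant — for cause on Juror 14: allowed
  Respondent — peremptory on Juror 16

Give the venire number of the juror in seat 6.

9

Removed: #1, #2, #7, #12, #14, #15, #16, #19. (#3, #13 stay — for-cause denied.)
Seating in order: seats 1–6 → #3, #4, #5, #6, #8, #9; alternates → #10.
So seat 6 is #9.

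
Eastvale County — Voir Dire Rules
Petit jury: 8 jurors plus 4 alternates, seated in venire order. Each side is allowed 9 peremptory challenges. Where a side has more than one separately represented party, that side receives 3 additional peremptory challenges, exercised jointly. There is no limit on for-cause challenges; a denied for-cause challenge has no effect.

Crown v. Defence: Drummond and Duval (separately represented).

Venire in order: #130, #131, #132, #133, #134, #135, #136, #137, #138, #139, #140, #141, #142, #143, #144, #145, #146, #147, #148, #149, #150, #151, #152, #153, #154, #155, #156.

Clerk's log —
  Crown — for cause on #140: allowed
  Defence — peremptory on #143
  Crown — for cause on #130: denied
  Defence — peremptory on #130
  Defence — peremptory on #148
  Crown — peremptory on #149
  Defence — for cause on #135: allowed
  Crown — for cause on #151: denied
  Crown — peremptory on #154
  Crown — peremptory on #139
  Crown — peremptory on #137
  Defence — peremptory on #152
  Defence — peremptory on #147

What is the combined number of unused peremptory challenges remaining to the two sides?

Crown allotment: 9. Defence allotment: 9 base + 3 multi-party = 12.
Crown peremptories used: #149, #154, #139, #137 — 4 (for-cause on #140, #130, #151 don't count).
Defence peremptories used: #143, #130, #148, #152, #147 — 5 (the for-cause on #135 doesn't count).
Remaining: (9 − 4) + (12 − 5) = 12.

12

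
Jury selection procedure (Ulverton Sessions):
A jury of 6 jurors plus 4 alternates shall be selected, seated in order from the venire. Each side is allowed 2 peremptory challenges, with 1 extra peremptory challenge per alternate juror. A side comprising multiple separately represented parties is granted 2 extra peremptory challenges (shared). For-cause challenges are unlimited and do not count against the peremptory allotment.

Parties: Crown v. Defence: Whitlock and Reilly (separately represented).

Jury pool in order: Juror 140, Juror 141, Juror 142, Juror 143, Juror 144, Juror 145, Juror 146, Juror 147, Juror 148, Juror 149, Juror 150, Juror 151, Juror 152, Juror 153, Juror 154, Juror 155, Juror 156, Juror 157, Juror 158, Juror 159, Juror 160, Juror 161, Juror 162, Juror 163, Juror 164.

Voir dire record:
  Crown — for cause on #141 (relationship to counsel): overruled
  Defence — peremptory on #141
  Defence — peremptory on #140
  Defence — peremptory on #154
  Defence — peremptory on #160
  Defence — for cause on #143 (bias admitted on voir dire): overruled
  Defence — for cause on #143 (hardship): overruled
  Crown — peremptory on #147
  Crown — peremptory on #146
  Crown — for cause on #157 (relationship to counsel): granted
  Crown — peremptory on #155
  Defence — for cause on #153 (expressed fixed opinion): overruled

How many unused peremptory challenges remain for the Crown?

3

Crown allotment: 2 base + 1 × 4 alternates = 6.
Crown peremptories used: #147, #146, #155 — 3 (for-cause on #141, #157 don't count).
Remaining: 6 − 3 = 3.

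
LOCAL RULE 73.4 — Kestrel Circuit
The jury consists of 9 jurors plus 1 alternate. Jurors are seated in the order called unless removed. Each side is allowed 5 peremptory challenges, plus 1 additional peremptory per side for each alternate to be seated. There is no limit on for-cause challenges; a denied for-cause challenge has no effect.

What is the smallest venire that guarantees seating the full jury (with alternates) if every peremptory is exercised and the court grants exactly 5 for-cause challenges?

Seats to fill: 9 + 1 alternates = 10.
Peremptories: 5 + 1×1 = 6 per side × 2 sides = 12.
For-cause removals: 5.
Minimum venire: 10 + 12 + 5 = 27.

27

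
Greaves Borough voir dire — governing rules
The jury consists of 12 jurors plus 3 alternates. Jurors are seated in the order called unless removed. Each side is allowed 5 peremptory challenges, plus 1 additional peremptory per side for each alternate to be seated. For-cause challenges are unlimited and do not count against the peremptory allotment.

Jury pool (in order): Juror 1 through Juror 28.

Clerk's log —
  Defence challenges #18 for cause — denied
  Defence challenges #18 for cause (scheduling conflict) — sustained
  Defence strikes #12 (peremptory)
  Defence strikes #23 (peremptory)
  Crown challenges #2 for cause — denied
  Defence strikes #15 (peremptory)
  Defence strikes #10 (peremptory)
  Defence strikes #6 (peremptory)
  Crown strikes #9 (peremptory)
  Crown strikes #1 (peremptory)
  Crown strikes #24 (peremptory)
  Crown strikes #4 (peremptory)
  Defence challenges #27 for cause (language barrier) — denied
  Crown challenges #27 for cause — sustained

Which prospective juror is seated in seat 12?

Removed: #1, #4, #6, #9, #10, #12, #15, #18, #23, #24, #27. (#2 stays — for-cause denied.)
Filling seats in venire order through position 12: #2, #3, #5, #7, #8, #11, #13, #14, #16, #17, #19, #20.
So seat 12 is #20.

20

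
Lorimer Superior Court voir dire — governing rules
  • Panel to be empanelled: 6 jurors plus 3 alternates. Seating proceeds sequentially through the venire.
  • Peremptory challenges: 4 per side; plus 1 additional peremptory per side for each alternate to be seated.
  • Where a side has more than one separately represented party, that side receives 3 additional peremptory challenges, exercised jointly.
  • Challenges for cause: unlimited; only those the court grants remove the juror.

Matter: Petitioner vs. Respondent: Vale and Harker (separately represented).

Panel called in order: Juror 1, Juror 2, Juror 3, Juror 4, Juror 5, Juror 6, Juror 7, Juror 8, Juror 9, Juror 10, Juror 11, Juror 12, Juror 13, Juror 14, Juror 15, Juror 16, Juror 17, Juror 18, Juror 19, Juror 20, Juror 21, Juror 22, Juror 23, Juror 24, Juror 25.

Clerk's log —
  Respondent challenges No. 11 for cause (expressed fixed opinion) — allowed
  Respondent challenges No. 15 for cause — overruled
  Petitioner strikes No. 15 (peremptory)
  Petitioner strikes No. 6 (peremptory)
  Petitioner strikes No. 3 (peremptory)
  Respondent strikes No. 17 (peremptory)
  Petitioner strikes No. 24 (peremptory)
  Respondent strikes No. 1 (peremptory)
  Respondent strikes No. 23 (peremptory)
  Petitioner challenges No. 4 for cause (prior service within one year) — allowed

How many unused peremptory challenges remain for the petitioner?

3

Petitioner allotment: 4 base + 1 × 3 alternates = 7.
Petitioner peremptories used: #15, #6, #3, #24 — 4 (the for-cause on #4 doesn't count).
Remaining: 7 − 4 = 3.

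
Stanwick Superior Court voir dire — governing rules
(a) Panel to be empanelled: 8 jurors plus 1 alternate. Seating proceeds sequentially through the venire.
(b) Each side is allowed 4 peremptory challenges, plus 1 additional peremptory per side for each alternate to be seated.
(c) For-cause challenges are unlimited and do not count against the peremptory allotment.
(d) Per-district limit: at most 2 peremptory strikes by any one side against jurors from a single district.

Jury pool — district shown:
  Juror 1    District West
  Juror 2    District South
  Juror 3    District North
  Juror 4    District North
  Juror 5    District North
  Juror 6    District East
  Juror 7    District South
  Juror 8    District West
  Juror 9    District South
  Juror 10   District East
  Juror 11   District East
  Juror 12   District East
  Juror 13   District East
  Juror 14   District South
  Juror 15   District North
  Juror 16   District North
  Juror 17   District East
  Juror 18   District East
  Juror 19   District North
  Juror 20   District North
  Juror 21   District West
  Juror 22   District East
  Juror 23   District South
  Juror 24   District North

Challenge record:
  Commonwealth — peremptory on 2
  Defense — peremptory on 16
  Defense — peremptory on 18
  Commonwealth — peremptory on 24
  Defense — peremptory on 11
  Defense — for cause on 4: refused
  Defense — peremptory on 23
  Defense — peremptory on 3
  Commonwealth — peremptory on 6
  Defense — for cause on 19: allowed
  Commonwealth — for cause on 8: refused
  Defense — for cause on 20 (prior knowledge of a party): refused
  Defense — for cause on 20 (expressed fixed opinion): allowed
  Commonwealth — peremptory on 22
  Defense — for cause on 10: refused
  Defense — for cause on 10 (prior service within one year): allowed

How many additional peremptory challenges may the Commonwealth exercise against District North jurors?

1

Commonwealth peremptories so far: #2, #24, #6, #22 — 4 of 5 used, 1 left overall.
Against District North: #24 — 1 used; per-district cap 2 leaves 1.
Binding limit: min(1, 1) = 1.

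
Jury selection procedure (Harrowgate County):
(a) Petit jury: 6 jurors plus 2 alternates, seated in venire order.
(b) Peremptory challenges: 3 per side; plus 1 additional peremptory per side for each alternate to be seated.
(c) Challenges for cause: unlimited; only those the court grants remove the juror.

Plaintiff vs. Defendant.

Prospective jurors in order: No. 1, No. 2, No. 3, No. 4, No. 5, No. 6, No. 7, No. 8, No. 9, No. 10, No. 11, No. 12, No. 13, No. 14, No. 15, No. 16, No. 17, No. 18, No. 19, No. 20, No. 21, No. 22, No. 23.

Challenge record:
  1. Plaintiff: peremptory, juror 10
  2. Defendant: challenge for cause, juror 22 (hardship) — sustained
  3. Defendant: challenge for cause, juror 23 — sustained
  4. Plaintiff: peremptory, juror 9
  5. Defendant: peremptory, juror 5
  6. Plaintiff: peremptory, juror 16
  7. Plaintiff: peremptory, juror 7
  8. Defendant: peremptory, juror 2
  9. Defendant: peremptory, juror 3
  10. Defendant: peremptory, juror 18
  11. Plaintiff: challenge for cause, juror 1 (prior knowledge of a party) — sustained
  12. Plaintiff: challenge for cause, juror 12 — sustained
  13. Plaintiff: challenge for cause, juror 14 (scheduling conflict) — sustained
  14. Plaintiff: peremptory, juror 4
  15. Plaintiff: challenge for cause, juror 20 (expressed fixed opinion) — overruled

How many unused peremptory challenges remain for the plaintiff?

0

Plaintiff allotment: 3 base + 1 × 2 alternates = 5.
Plaintiff peremptories used: #10, #9, #16, #7, #4 — 5 (for-cause on #1, #12, #14, #20 don't count).
Remaining: 5 − 5 = 0.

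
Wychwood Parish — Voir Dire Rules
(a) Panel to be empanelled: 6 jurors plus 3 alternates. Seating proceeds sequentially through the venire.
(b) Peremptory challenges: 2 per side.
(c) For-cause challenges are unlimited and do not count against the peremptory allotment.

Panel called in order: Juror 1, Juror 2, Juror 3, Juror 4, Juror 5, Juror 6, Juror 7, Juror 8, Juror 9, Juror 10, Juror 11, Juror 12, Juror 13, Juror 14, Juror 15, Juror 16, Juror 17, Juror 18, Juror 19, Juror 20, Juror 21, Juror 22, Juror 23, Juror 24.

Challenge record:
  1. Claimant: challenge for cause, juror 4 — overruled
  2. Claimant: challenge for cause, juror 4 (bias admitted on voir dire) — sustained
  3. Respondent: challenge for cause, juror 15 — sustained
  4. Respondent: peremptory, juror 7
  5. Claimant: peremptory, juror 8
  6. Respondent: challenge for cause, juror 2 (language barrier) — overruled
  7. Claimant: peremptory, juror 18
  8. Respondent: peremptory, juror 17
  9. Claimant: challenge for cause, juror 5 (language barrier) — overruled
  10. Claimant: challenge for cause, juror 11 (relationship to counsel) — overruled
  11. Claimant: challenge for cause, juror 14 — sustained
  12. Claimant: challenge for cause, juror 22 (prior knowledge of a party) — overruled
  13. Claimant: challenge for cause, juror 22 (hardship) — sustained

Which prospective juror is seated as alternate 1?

Removed: #4, #7, #8, #14, #15, #17, #18, #22. (#2, #5, #11 stay — for-cause denied.)
Filling seats in venire order through position 7: #1, #2, #3, #5, #6, #9, #10.
So alternate 1 is #10.

10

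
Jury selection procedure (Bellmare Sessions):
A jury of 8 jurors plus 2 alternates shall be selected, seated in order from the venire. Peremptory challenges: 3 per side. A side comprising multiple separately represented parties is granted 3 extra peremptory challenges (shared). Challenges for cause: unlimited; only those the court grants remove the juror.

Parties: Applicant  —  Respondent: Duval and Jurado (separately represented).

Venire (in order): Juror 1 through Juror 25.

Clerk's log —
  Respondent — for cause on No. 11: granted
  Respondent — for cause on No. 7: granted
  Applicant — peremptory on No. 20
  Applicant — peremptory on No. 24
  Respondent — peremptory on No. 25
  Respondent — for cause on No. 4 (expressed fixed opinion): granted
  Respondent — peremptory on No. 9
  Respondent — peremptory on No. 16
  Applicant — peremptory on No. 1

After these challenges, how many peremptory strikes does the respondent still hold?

Respondent allotment: 3 base + 3 multi-party = 6.
Respondent peremptories used: #25, #9, #16 — 3 (for-cause on #11, #7, #4 don't count).
Remaining: 6 − 3 = 3.

3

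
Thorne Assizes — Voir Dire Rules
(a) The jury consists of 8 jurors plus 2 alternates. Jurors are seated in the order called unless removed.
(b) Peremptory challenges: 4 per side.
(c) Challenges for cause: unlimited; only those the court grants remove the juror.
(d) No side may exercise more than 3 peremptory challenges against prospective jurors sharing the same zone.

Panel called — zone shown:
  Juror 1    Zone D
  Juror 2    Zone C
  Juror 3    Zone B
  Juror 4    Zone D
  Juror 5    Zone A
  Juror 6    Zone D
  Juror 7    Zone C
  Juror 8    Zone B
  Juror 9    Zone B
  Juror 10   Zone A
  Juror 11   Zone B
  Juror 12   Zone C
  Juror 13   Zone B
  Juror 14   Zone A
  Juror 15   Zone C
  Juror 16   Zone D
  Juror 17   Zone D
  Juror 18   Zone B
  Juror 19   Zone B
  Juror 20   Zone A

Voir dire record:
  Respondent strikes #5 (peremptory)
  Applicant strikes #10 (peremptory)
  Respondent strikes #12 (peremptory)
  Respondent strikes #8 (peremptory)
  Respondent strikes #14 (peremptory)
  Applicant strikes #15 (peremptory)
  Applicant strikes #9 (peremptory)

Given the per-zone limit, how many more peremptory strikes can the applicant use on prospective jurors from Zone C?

Applicant peremptories so far: #10, #15, #9 — 3 of 4 used, 1 left overall.
Against Zone C: #15 — 1 used; per-zone cap 3 leaves 2.
Binding limit: min(1, 2) = 1.

1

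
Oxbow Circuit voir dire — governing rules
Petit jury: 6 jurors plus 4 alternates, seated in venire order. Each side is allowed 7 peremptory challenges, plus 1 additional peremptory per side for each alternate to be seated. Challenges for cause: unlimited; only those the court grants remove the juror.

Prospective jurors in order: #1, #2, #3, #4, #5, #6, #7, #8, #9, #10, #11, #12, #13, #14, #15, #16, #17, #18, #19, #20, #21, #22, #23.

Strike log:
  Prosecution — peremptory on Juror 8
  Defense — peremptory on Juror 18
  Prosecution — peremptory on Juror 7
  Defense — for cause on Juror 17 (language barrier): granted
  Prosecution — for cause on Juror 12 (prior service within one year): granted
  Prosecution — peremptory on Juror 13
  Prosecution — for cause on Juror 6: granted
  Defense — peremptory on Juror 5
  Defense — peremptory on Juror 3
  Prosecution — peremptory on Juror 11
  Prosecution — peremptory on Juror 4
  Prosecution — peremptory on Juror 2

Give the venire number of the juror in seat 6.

Removed: #2, #3, #4, #5, #6, #7, #8, #11, #12, #13, #17, #18.
Filling seats in venire order through position 6: #1, #9, #10, #14, #15, #16.
So seat 6 is #16.

16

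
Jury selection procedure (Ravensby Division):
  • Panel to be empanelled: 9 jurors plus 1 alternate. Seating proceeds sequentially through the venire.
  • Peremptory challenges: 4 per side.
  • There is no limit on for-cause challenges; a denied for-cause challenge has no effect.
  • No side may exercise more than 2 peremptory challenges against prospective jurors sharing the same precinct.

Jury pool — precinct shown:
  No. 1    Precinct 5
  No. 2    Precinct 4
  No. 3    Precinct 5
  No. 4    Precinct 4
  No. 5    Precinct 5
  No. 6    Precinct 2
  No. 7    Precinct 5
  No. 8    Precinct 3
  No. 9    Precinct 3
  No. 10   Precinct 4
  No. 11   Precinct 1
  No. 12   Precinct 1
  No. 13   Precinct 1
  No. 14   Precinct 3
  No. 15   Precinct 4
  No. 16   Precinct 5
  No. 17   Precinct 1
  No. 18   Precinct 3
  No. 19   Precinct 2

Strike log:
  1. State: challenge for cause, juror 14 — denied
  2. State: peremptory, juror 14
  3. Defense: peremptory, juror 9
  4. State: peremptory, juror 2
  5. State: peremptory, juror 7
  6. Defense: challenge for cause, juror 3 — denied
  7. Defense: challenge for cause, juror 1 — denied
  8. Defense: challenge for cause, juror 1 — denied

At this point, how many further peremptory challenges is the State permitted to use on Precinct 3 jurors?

State peremptories so far: #14, #2, #7 — 3 of 4 used, 1 left overall.
Against Precinct 3: #14 — 1 used; per-precinct cap 2 leaves 1.
Binding limit: min(1, 1) = 1.

1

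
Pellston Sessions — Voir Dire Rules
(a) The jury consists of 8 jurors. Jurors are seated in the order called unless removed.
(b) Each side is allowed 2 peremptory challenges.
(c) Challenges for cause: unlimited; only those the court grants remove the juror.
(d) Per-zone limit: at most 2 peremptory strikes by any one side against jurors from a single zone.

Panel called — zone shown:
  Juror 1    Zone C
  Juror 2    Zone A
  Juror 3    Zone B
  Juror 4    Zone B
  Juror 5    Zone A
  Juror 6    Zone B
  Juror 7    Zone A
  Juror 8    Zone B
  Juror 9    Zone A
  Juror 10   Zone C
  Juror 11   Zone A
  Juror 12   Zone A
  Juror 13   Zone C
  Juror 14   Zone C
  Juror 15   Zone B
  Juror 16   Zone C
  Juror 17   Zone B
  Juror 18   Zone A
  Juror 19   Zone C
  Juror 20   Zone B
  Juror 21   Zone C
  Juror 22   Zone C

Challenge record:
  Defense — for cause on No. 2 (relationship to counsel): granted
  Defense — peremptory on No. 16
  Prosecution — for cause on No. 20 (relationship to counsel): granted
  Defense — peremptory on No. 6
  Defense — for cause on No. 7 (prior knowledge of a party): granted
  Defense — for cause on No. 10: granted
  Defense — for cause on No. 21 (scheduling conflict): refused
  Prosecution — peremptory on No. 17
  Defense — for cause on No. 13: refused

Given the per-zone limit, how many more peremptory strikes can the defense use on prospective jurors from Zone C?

Defense peremptories so far: #16, #6 — 2 of 2 used, 0 left overall.
Against Zone C: #16 — 1 used; per-zone cap 2 leaves 1.
Binding limit: min(0, 1) = 0.

0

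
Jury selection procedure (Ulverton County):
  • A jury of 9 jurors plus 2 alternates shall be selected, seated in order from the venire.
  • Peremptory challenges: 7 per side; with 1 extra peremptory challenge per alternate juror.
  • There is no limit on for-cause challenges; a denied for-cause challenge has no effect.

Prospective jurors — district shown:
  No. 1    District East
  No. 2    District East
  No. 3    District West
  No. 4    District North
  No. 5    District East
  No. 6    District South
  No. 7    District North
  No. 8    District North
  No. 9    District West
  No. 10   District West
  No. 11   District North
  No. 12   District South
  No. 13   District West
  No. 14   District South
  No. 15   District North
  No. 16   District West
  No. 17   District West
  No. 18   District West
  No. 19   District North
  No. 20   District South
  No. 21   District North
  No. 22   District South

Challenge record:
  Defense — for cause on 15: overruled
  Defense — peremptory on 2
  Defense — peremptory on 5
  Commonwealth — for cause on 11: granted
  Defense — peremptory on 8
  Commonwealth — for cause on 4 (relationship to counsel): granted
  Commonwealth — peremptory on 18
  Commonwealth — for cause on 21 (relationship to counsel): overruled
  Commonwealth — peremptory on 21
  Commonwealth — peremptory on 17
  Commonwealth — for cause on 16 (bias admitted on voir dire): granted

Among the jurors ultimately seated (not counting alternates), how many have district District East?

Removed: #2, #4, #5, #8, #11, #16, #17, #18, #21.
Seated jurors 1–9: #1, #3, #6, #7, #9, #10, #12, #13, #14 (alternates #15, #19 not counted).
Of those, in District East: #1 → 1.

1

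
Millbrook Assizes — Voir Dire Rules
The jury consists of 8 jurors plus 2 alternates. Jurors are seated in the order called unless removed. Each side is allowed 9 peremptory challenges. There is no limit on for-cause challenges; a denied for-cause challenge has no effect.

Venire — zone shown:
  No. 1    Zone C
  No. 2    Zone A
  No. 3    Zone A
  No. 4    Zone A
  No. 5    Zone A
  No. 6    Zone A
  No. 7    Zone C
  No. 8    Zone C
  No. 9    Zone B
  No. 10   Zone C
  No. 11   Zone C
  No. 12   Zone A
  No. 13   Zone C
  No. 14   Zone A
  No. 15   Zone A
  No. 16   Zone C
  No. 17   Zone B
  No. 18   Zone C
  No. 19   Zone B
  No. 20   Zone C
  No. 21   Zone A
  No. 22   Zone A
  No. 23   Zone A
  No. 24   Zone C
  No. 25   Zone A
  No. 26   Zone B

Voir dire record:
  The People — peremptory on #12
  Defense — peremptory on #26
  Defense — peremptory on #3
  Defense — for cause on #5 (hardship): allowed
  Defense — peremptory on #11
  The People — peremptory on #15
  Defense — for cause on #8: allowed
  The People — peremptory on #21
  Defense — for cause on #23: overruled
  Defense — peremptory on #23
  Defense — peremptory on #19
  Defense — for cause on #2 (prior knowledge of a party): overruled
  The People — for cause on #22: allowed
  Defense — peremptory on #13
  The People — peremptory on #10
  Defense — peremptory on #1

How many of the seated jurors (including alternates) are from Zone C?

Removed: #1, #3, #5, #8, #10, #11, #12, #13, #15, #19, #21, #22, #23, #26.
Seated (10 incl. alternates): #2, #4, #6, #7, #9, #14, #16, #17, #18, #20.
Of those, in Zone C: #7, #16, #18, #20 → 4.

4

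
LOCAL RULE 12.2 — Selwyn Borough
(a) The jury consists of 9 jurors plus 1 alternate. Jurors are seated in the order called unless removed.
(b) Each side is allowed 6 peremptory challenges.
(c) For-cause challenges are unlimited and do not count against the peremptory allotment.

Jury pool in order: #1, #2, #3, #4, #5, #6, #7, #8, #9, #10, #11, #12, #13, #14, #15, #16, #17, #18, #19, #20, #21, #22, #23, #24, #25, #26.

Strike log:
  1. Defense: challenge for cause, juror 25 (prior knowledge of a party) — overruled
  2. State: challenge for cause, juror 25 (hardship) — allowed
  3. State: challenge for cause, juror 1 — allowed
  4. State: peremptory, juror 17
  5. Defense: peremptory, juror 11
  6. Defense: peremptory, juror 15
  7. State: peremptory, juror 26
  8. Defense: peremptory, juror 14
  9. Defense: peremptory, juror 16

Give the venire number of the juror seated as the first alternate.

Removed: #1, #11, #14, #15, #16, #17, #25, #26.
Filling seats in venire order through position 10: #2, #3, #4, #5, #6, #7, #8, #9, #10, #12.
So alternate 1 is #12.

12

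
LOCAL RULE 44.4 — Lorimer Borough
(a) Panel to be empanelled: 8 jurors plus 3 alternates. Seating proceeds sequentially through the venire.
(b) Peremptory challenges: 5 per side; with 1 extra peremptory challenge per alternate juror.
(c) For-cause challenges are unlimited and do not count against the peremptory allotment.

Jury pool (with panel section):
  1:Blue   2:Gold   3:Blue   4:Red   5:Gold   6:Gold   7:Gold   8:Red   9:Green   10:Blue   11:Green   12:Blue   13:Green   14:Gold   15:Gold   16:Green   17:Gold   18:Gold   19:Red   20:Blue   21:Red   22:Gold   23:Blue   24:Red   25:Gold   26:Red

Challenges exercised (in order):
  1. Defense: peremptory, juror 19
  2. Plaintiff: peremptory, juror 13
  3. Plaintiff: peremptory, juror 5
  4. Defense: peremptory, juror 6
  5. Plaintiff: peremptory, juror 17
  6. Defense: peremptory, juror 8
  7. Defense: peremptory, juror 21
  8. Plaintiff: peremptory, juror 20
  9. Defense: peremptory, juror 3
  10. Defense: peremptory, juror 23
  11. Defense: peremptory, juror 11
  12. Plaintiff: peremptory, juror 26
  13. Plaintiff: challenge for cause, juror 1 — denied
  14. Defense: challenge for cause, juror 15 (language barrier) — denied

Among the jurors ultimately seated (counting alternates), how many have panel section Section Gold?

Removed: #3, #5, #6, #8, #11, #13, #17, #19, #20, #21, #23, #26.
Seated (11 incl. alternates): #1, #2, #4, #7, #9, #10, #12, #14, #15, #16, #18.
Of those, in Section Gold: #2, #7, #14, #15, #18 → 5.

5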